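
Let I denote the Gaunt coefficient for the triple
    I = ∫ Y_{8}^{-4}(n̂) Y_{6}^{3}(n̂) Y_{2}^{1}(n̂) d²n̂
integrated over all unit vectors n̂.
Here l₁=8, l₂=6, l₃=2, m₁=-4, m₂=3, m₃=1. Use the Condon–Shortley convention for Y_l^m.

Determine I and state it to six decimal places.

0.251742

Checks pass: Σm=0; 16 even; l₃=2∈[2,14].
(2·8+1)(2·6+1)(2·2+1) = 1105
Δ: 12! 4! 0! / 17! → 1/30940
sum: t=6:+1/2073600 = 1/2073600
3j²(8 6 2; 0 0 0) = Δ·Π!·Σ² = 28/1105  (sign +1)
sum: t=9:−1/13063680 = -1/13063680
3j²(8 6 2; -4 3 1) = Δ·Π!·Σ² = 44/1547  (sign +1)
combine: 4πI² = 1105·28/1105·44/1547 = 176/221
take √, sign +1: I = 0.25174176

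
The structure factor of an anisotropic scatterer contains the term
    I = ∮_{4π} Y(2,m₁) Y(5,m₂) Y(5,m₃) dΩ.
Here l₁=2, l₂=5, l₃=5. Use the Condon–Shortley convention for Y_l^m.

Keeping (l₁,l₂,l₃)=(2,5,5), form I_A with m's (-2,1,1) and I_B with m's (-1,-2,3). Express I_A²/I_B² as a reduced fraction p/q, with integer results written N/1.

Same 2,5,5: normalisation and zero-m 3j drop out of the ratio.
A: Δ: 2! 2! 8! / 13! → 1/38610; sum: t=2:+1/2304 = 1/2304; 3j²(2 5 5; -2 1 1) = Δ·Π!·Σ² = 5/143  (sign +1)
B: Δ: 2! 2! 8! / 13! → 1/38610; sum: t=1:−1/2880 t=2:+1/10080 = -1/4032; 3j²(2 5 5; -1 -2 3) = Δ·Π!·Σ² = 10/429  (sign -1)
I_A²/I_B² = (5/143)/(10/429) = 3/2

3/2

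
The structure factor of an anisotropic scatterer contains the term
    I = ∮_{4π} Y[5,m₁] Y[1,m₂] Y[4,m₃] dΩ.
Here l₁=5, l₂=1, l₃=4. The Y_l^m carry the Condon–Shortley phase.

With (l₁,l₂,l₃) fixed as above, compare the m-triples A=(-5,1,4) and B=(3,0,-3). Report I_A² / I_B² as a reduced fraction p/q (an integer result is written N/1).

l's match ⇒ only the (l;m) 3-j factors differ between A and B.
A: triangle coeff Δ(5,1,4) = 1/495; Σ_t [2,2]: t=2:+1/80640 = 1/80640; (3j)²=1/11 [(5 1 4; -5 1 4)], sign=+1
B: triangle coeff Δ(5,1,4) = 1/495; Σ_t [1,1]: t=1:−1/5040 = -1/5040; (3j)²=16/495 [(5 1 4; 3 0 -3)], sign=+1
I_A²/I_B² = (1/11)/(16/495) = 45/16

45/16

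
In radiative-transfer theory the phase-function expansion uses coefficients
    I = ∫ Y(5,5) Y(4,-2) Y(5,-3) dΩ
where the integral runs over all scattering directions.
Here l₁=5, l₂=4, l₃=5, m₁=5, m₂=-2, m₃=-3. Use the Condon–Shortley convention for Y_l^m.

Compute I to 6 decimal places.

-0.184127

Rules hold: Σm=0, L=14 even, 1≤5≤9.
N = 11·9·11 = 1089
Δ = 4!·6!·4!/15! = 1/3153150
Racah Σ t=0..4: t=0:+1/69120 t=1:−1/1728 t=2:+1/576 t=3:−1/1728 t=4:+1/69120 = 7/11520
⇒ 3j(5 4 5; 0 0 0)² = 2/143, sgn -1
Racah Σ t=0..0: t=0:+1/69120 = 1/69120
⇒ 3j(5 4 5; 5 -2 -3)² = 4/143, sgn +1
4πI² = N·(3j₀)²·(3jₘ)² = 72/169
I = -1·√(0.426036/4π) = -0.18412721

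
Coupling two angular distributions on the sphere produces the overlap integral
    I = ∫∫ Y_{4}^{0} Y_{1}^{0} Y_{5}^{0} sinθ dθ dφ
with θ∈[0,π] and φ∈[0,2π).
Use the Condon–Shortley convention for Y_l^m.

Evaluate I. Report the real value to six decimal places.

Checks pass: Σm=0; 10 even; l₃=5∈[3,5].
(2·4+1)(2·1+1)(2·5+1) = 297
Δ: 0! 8! 2! / 11! → 1/495
sum: t=0:+1/576 = 1/576
3j²(4 1 5; 0 0 0) = Δ·Π!·Σ² = 5/99  (sign -1)
(m-triple is (0,0,0) — same symbol as above.)
combine: 4πI² = 297·5/99·5/99 = 25/33
take √, sign +1: I = 0.24553200

0.245532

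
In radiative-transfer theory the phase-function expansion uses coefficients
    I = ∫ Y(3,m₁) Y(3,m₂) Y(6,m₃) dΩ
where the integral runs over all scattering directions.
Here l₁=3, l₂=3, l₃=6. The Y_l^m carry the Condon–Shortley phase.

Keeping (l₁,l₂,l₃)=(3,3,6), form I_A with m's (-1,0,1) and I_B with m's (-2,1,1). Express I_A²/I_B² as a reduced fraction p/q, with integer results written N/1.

l's match ⇒ only the (l;m) 3-j factors differ between A and B.
A: triangle coeff Δ(3,3,6) = 1/12012; Σ_t [0,0]: t=0:+1/1728 = 1/1728; (3j)²=25/858 [(3 3 6; -1 0 1)], sign=-1
B: triangle coeff Δ(3,3,6) = 1/12012; Σ_t [0,0]: t=0:+1/5760 = 1/5760; (3j)²=5/572 [(3 3 6; -2 1 1)], sign=-1
I_A²/I_B² = (25/858)/(5/572) = 10/3

10/3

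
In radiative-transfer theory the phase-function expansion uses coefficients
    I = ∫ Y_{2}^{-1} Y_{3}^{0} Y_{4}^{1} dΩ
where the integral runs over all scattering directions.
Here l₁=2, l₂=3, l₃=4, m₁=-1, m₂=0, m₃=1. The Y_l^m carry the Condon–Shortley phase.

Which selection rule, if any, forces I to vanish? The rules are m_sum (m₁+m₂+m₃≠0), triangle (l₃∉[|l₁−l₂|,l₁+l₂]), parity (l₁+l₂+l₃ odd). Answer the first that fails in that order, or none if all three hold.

azimuthal sum: -1 + 0 + 1 = 0  ✓
1 ≤ 4 ≤ 5 (triangle on l)  ✓
L = 2 + 3 + 4 = 9 (odd)  ✗

parity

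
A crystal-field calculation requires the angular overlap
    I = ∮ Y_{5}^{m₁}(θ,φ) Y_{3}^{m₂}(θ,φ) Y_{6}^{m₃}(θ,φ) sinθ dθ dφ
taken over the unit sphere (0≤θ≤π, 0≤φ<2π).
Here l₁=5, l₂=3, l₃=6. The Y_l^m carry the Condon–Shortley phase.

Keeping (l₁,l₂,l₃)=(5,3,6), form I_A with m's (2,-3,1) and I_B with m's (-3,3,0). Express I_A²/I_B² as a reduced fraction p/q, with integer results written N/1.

Same 5,3,6: normalisation and zero-m 3j drop out of the ratio.
A: Δ: 2! 8! 4! / 15! → 1/675675; sum: t=0:+1/34560 = 1/34560; 3j²(5 3 6; 2 -3 1) = Δ·Π!·Σ² = 7/429  (sign -1)
B: Δ: 2! 8! 4! / 15! → 1/675675; sum: t=2:+1/69120 = 1/69120; 3j²(5 3 6; -3 3 0) = Δ·Π!·Σ² = 4/429  (sign +1)
I_A²/I_B² = (7/429)/(4/429) = 7/4

7/4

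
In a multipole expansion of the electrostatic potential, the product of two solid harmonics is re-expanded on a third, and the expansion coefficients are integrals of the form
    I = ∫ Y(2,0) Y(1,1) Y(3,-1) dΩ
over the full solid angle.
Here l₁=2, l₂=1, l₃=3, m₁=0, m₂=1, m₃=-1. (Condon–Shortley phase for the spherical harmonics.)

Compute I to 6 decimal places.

-0.202301

Checks pass: Σm=0; 6 even; l₃=3∈[1,3].
(2·2+1)(2·1+1)(2·3+1) = 105
Δ: 0! 4! 2! / 7! → 1/105
sum: t=0:+1/4 = 1/4
3j²(2 1 3; 0 0 0) = Δ·Π!·Σ² = 3/35  (sign -1)
sum: t=0:+1/8 = 1/8
3j²(2 1 3; 0 1 -1) = Δ·Π!·Σ² = 2/35  (sign +1)
combine: 4πI² = 105·3/35·2/35 = 18/35
take √, sign -1: I = -0.20230066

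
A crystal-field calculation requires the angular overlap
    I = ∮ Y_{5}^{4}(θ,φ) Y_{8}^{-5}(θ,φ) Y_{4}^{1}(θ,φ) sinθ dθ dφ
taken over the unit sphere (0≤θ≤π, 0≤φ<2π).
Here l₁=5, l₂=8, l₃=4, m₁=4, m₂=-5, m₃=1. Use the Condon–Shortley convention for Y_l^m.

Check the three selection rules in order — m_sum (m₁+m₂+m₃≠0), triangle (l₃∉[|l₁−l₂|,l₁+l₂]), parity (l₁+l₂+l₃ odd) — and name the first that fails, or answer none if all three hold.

parity

m₁+m₂+m₃ = 4 − 5 + 1 = 0  ✓
triangle: |5−8|=3 ≤ l₃=4 ≤ 5+8=13  ✓
parity: l₁+l₂+l₃ = 17 is odd  ✗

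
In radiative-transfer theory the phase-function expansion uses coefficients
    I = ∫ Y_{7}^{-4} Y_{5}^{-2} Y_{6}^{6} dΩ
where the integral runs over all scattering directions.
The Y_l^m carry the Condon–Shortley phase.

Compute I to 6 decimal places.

m-sum 0 ✓  L=18 even ✓  2≤6≤12 ✓
Π(2lᵢ+1) = 15×11×13 = 2145
triangle coeff Δ(7,5,6) = 1/174594420
Σ_t [1,5]: t=1:−1/4147200 t=2:+1/207360 t=3:−1/82944 t=4:+1/207360 t=5:−1/4147200 = -1/345600
(3j)²=420/46189 [(7 5 6; 0 0 0)], sign=-1
Σ_t [3,3]: t=3:−1/34836480 = -1/34836480
(3j)²=275/16796 [(7 5 6; -4 -2 6)], sign=-1
⇒ 4πI² = 433125/1356277
I = (+1)√(433125/1356277/(4π)) = 0.15941438

0.159414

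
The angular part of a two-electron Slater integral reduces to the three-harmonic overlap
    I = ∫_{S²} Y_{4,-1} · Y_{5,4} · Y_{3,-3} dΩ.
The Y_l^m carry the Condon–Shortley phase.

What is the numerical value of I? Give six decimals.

-0.186208

Checks pass: Σm=0; 12 even; l₃=3∈[1,9].
(2·4+1)(2·5+1)(2·3+1) = 693
Δ: 6! 2! 4! / 13! → 1/180180
sum: t=2:+1/576 t=3:−1/144 t=4:+1/576 = -1/288
3j²(4 5 3; 0 0 0) = Δ·Π!·Σ² = 20/1001  (sign +1)
sum: t=5:−1/5760 = -1/5760
3j²(4 5 3; -1 4 -3) = Δ·Π!·Σ² = 9/286  (sign -1)
combine: 4πI² = 693·20/1001·9/286 = 810/1859
take √, sign -1: I = -0.18620781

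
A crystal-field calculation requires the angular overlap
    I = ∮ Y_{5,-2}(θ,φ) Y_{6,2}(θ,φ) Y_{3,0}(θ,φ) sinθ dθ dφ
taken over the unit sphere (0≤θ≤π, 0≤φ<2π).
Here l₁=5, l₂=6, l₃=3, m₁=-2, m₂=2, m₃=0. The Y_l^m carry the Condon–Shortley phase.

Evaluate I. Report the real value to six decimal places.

Checks pass: Σm=0; 14 even; l₃=3∈[1,11].
(2·5+1)(2·6+1)(2·3+1) = 1001
Δ: 8! 2! 4! / 15! → 1/675675
sum: t=3:−1/8640 t=4:+1/2304 t=5:−1/8640 = 7/34560
3j²(5 6 3; 0 0 0) = Δ·Π!·Σ² = 7/429  (sign -1)
sum: t=5:−1/8640 t=6:+1/5760 t=7:−1/60480 = 1/24192
3j²(5 6 3; -2 2 0) = Δ·Π!·Σ² = 8/3003  (sign -1)
combine: 4πI² = 1001·7/429·8/3003 = 56/1287
take √, sign +1: I = 0.05884368

0.058844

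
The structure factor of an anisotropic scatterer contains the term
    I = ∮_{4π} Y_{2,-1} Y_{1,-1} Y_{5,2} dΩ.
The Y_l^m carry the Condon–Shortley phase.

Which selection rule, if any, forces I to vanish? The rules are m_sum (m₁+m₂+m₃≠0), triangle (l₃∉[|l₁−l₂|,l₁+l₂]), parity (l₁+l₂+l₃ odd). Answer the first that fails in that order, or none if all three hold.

Σmᵢ = 0  ✓
l₃∈[|l₁−l₂|,l₁+l₂]=[1,3], have l₃=5  ✗
Σlᵢ = 8 ⇒ even

triangle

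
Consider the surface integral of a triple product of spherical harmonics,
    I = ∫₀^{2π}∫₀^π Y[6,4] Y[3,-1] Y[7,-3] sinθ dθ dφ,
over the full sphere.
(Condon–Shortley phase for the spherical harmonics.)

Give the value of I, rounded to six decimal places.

0.163772

Rules hold: Σm=0, L=16 even, 3≤7≤9.
N = 13·7·15 = 1365
Δ = 2!·10!·4!/17! = 1/2042040
Racah Σ t=0..2: t=0:+1/207360 t=1:−1/57600 t=2:+1/207360 = -1/129600
⇒ 3j(6 3 7; 0 0 0)² = 168/12155, sgn +1
Racah Σ t=0..2: t=0:+1/645120 t=1:−1/2177280 t=2:+1/174182400 = 191/174182400
⇒ 3j(6 3 7; 4 -1 -3)² = 36481/2042040, sgn +1
4πI² = N·(3j₀)²·(3jₘ)² = 766101/2272985
I = +1·√(0.337046/4π) = 0.16377205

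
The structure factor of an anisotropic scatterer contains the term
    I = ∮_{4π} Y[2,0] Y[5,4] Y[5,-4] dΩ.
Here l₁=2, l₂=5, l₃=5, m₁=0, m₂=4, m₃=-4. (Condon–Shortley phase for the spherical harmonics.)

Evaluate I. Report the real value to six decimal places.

-0.097044

Rules hold: Σm=0, L=12 even, 3≤5≤7.
N = 5·11·11 = 605
Δ = 2!·2!·8!/13! = 1/38610
Racah Σ t=0..2: t=0:+1/2880 t=1:−1/576 t=2:+1/2880 = -1/960
⇒ 3j(2 5 5; 0 0 0)² = 10/429, sgn +1
Racah Σ t=1..2: t=1:−1/40320 t=2:+1/20160 = 1/40320
⇒ 3j(2 5 5; 0 4 -4)² = 6/715, sgn -1
4πI² = N·(3j₀)²·(3jₘ)² = 20/169
I = -1·√(0.118343/4π) = -0.09704356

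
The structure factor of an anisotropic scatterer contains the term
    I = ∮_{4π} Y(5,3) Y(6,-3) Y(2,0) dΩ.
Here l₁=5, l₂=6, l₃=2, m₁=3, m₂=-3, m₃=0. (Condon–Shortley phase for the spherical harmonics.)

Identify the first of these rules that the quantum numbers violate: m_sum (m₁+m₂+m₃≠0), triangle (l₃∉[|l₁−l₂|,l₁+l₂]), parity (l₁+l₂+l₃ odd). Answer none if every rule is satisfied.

m₁+m₂+m₃ = 3 − 3 + 0 = 0  ✓
triangle: |5−6|=1 ≤ l₃=2 ≤ 5+6=11  ✓
parity: l₁+l₂+l₃ = 13 is odd  ✗

parity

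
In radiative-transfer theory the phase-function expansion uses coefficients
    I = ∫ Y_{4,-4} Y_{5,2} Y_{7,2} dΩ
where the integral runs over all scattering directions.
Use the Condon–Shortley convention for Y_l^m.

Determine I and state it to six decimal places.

Rules hold: Σm=0, L=16 even, 1≤7≤9.
N = 9·11·15 = 1485
Δ = 2!·6!·8!/17! = 1/6126120
Racah Σ t=0..2: t=0:+1/69120 t=1:−1/20736 t=2:+1/69120 = -1/51840
⇒ 3j(4 5 7; 0 0 0)² = 280/21879, sgn +1
Racah Σ t=2..2: t=2:+1/1036800 = 1/1036800
⇒ 3j(4 5 7; -4 2 2)² = 98/12155, sgn -1
4πI² = N·(3j₀)²·(3jₘ)² = 82320/537251
I = -1·√(0.153224/4π) = -0.11042290

-0.110423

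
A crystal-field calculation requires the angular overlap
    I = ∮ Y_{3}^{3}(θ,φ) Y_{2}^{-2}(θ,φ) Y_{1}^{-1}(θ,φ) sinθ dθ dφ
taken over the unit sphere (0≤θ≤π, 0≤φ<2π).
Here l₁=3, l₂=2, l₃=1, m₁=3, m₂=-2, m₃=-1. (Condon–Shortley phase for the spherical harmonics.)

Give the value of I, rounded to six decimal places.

-0.319865

Checks pass: Σm=0; 6 even; l₃=1∈[1,5].
(2·3+1)(2·2+1)(2·1+1) = 105
Δ: 4! 2! 0! / 7! → 1/105
sum: t=2:+1/4 = 1/4
3j²(3 2 1; 0 0 0) = Δ·Π!·Σ² = 3/35  (sign -1)
sum: t=0:+1/48 = 1/48
3j²(3 2 1; 3 -2 -1) = Δ·Π!·Σ² = 1/7  (sign +1)
combine: 4πI² = 105·3/35·1/7 = 9/7
take √, sign -1: I = -0.31986543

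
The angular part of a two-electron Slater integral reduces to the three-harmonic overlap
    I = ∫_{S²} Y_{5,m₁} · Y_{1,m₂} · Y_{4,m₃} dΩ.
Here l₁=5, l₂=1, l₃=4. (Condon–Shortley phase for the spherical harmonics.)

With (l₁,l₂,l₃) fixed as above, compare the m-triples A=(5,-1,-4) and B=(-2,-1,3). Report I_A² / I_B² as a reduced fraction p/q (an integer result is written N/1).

Same 5,1,4: normalisation and zero-m 3j drop out of the ratio.
A: Δ: 2! 8! 0! / 11! → 1/495; sum: t=0:+1/80640 = 1/80640; 3j²(5 1 4; 5 -1 -4) = Δ·Π!·Σ² = 1/11  (sign +1)
B: Δ: 2! 8! 0! / 11! → 1/495; sum: t=0:+1/10080 = 1/10080; 3j²(5 1 4; -2 -1 3) = Δ·Π!·Σ² = 1/165  (sign -1)
I_A²/I_B² = (1/11)/(1/165) = 15/1

15/1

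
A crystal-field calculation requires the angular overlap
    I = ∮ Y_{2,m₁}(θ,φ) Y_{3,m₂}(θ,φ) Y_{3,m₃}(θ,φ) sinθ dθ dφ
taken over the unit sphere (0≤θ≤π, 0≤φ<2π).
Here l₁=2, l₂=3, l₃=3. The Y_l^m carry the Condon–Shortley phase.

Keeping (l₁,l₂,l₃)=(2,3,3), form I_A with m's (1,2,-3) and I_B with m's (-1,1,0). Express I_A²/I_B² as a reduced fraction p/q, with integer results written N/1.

Same 2,3,3: normalisation and zero-m 3j drop out of the ratio.
A: Δ: 2! 2! 4! / 9! → 1/3780; sum: t=1:−1/48 = -1/48; 3j²(2 3 3; 1 2 -3) = Δ·Π!·Σ² = 5/84  (sign -1)
B: Δ: 2! 2! 4! / 9! → 1/3780; sum: t=1:−1/12 t=2:+1/8 = 1/24; 3j²(2 3 3; -1 1 0) = Δ·Π!·Σ² = 1/210  (sign -1)
I_A²/I_B² = (5/84)/(1/210) = 25/2

25/2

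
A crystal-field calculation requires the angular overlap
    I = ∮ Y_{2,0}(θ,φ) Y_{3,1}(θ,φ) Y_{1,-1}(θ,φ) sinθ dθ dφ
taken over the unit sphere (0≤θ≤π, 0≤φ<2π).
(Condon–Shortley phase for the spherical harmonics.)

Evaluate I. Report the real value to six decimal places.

m-sum 0 ✓  L=6 even ✓  1≤1≤5 ✓
Π(2lᵢ+1) = 5×7×3 = 105
triangle coeff Δ(2,3,1) = 1/105
Σ_t [2,2]: t=2:+1/4 = 1/4
(3j)²=3/35 [(2 3 1; 0 0 0)], sign=-1
Σ_t [2,2]: t=2:+1/8 = 1/8
(3j)²=2/35 [(2 3 1; 0 1 -1)], sign=+1
⇒ 4πI² = 18/35
I = (-1)√(18/35/(4π)) = -0.20230066

-0.202301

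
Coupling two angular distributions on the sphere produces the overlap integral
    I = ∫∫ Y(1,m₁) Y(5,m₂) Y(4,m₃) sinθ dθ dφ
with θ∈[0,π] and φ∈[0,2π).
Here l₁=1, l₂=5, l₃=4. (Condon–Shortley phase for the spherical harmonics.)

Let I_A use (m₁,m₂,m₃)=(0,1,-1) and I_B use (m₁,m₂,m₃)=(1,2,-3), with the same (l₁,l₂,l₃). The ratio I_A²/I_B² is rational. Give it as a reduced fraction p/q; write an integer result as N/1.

Shared (l₁,l₂,l₃)=(1,5,4): N and (l;000)² cancel in I_A²/I_B².
A: Δ = 2!·0!·8!/11! = 1/495; Racah Σ t=1..1: t=1:−1/720 = -1/720; ⇒ 3j(1 5 4; 0 1 -1)² = 8/165, sgn +1
B: Δ = 2!·0!·8!/11! = 1/495; Racah Σ t=0..0: t=0:+1/10080 = 1/10080; ⇒ 3j(1 5 4; 1 2 -3)² = 1/165, sgn -1
I_A²/I_B² = (8/165)/(1/165) = 8/1

8/1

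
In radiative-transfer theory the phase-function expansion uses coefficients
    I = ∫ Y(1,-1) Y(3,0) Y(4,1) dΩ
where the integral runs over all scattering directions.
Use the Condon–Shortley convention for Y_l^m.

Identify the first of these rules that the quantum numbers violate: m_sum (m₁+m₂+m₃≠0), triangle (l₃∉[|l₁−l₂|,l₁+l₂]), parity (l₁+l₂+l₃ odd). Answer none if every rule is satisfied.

azimuthal sum: -1 + 0 + 1 = 0  ✓
2 ≤ 4 ≤ 4 (triangle on l)  ✓
L = 1 + 3 + 4 = 8 (even)  ✓

none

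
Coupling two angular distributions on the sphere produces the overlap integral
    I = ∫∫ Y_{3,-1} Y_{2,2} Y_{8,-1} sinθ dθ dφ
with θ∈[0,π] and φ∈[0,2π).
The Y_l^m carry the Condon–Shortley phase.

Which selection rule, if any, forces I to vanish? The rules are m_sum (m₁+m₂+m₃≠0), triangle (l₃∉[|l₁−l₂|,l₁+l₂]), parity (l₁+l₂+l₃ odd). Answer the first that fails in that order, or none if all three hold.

triangle

Σmᵢ = 0  ✓
l₃∈[|l₁−l₂|,l₁+l₂]=[1,5], have l₃=8  ✗
Σlᵢ = 13 ⇒ odd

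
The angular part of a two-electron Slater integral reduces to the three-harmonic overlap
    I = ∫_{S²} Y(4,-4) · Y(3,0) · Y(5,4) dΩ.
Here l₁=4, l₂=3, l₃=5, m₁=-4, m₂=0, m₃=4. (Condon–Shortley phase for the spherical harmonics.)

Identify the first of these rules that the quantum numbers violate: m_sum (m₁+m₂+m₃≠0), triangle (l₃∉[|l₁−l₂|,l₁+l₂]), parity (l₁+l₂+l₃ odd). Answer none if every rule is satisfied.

none

azimuthal sum: -4 + 0 + 4 = 0  ✓
1 ≤ 5 ≤ 7 (triangle on l)  ✓
L = 4 + 3 + 5 = 12 (even)  ✓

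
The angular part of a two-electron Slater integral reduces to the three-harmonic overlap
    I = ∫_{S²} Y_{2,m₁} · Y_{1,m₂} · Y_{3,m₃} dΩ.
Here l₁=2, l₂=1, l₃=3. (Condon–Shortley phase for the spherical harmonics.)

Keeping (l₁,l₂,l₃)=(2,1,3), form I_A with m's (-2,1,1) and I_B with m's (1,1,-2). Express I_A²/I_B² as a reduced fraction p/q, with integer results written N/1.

l's match ⇒ only the (l;m) 3-j factors differ between A and B.
A: triangle coeff Δ(2,1,3) = 1/105; Σ_t [0,0]: t=0:+1/48 = 1/48; (3j)²=1/105 [(2 1 3; -2 1 1)], sign=+1
B: triangle coeff Δ(2,1,3) = 1/105; Σ_t [0,0]: t=0:+1/12 = 1/12; (3j)²=2/21 [(2 1 3; 1 1 -2)], sign=-1
I_A²/I_B² = (1/105)/(2/21) = 1/10

1/10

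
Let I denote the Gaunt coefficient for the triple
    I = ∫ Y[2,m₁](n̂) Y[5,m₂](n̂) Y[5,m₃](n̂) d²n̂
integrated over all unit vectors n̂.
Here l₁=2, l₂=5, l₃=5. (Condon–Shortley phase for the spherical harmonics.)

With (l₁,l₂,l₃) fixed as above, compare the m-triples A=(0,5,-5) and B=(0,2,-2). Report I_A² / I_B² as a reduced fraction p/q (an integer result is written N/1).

25/4

l's match ⇒ only the (l;m) 3-j factors differ between A and B.
A: triangle coeff Δ(2,5,5) = 1/38610; Σ_t [2,2]: t=2:+1/161280 = 1/161280; (3j)²=15/286 [(2 5 5; 0 5 -5)], sign=+1
B: triangle coeff Δ(2,5,5) = 1/38610; Σ_t [0,2]: t=0:+1/20160 t=1:−1/1440 t=2:+1/2880 = -1/3360; (3j)²=6/715 [(2 5 5; 0 2 -2)], sign=+1
I_A²/I_B² = (15/286)/(6/715) = 25/4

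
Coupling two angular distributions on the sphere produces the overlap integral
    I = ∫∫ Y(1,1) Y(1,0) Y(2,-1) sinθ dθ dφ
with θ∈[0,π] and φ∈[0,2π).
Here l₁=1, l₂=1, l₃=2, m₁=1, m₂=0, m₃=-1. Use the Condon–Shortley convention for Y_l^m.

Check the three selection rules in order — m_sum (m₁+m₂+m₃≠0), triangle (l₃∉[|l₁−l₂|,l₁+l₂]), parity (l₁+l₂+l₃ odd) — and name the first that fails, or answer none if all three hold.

none

Σmᵢ = 0  ✓
l₃∈[|l₁−l₂|,l₁+l₂]=[0,2], have l₃=2  ✓
Σlᵢ = 4 ⇒ even  ✓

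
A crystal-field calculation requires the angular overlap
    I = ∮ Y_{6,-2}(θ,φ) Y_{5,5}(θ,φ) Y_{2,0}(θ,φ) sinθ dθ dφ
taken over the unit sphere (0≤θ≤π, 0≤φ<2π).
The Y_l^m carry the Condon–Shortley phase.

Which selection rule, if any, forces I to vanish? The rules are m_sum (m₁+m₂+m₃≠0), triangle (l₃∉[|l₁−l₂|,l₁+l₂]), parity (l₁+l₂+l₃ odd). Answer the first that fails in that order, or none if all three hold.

m_sum

m₁+m₂+m₃ = -2 + 5 + 0 = 3  ✗
triangle: |6−5|=1 ≤ l₃=2 ≤ 6+5=11
parity: l₁+l₂+l₃ = 13 is odd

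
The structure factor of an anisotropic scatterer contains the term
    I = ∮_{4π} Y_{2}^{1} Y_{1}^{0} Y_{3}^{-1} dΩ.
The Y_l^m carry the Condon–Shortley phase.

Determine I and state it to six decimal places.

Rules hold: Σm=0, L=6 even, 1≤3≤3.
N = 5·3·7 = 105
Δ = 0!·4!·2!/7! = 1/105
Racah Σ t=0..0: t=0:+1/4 = 1/4
⇒ 3j(2 1 3; 0 0 0)² = 3/35, sgn -1
Racah Σ t=0..0: t=0:+1/6 = 1/6
⇒ 3j(2 1 3; 1 0 -1)² = 8/105, sgn +1
4πI² = N·(3j₀)²·(3jₘ)² = 24/35
I = -1·√(0.685714/4π) = -0.23359668

-0.233597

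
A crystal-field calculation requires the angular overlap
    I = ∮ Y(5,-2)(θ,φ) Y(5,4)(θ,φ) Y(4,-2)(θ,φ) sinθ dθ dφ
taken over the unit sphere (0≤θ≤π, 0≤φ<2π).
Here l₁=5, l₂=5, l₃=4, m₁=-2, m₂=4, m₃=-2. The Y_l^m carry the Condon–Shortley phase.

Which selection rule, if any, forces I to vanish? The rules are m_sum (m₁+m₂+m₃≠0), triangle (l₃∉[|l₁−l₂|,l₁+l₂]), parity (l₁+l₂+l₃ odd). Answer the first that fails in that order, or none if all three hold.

none

azimuthal sum: -2 + 4 − 2 = 0  ✓
0 ≤ 4 ≤ 10 (triangle on l)  ✓
L = 5 + 5 + 4 = 14 (even)  ✓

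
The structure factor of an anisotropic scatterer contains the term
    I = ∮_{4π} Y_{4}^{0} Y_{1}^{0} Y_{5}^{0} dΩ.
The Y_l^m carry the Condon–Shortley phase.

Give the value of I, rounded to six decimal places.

0.245532

m-sum 0 ✓  L=10 even ✓  3≤5≤5 ✓
Π(2lᵢ+1) = 9×3×11 = 297
triangle coeff Δ(4,1,5) = 1/495
Σ_t [0,0]: t=0:+1/576 = 1/576
(3j)²=5/99 [(4 1 5; 0 0 0)], sign=-1
(m-triple is (0,0,0) — same symbol as above.)
⇒ 4πI² = 25/33
I = (+1)√(25/33/(4π)) = 0.24553200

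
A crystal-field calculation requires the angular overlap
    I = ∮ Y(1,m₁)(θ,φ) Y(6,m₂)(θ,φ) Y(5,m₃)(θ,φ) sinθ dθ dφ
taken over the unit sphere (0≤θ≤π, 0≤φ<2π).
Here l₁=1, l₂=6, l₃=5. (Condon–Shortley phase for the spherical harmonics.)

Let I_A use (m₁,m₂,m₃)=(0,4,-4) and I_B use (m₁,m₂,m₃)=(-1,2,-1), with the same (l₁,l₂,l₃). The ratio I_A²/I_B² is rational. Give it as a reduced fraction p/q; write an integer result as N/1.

5/7

l's match ⇒ only the (l;m) 3-j factors differ between A and B.
A: triangle coeff Δ(1,6,5) = 1/858; Σ_t [1,1]: t=1:−1/362880 = -1/362880; (3j)²=10/429 [(1 6 5; 0 4 -4)], sign=+1
B: triangle coeff Δ(1,6,5) = 1/858; Σ_t [2,2]: t=2:+1/34560 = 1/34560; (3j)²=14/429 [(1 6 5; -1 2 -1)], sign=+1
I_A²/I_B² = (10/429)/(14/429) = 5/7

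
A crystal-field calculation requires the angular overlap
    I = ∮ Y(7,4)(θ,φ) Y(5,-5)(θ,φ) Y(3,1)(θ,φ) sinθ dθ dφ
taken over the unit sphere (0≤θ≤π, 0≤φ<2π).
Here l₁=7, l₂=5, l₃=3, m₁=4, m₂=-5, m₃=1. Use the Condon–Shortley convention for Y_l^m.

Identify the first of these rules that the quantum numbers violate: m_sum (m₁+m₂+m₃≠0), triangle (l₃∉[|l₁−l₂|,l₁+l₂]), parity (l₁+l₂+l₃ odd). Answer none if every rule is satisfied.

Σmᵢ = 0  ✓
l₃∈[|l₁−l₂|,l₁+l₂]=[2,12], have l₃=3  ✓
Σlᵢ = 15 ⇒ odd  ✗

parity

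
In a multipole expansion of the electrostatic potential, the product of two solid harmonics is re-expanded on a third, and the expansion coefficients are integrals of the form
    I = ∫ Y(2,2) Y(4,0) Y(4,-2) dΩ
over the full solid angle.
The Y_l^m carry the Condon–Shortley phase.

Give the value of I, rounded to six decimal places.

Checks pass: Σm=0; 10 even; l₃=4∈[2,6].
(2·2+1)(2·4+1)(2·4+1) = 405
Δ: 2! 2! 6! / 11! → 1/13860
sum: t=0:+1/192 t=1:−1/36 t=2:+1/192 = -5/288
3j²(2 4 4; 0 0 0) = Δ·Π!·Σ² = 20/693  (sign -1)
sum: t=0:+1/192 = 1/192
3j²(2 4 4; 2 0 -2) = Δ·Π!·Σ² = 3/77  (sign +1)
combine: 4πI² = 405·20/693·3/77 = 2700/5929
take √, sign -1: I = -0.19036462

-0.190365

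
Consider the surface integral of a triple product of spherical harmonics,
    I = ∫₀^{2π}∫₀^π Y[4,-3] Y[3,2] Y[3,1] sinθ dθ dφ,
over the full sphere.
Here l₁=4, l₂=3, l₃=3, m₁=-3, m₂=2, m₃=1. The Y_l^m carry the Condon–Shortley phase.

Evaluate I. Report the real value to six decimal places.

-0.095955

Checks pass: Σm=0; 10 even; l₃=3∈[1,7].
(2·4+1)(2·3+1)(2·3+1) = 441
Δ: 4! 4! 2! / 11! → 1/34650
sum: t=1:−1/72 t=2:+1/16 t=3:−1/72 = 5/144
3j²(4 3 3; 0 0 0) = Δ·Π!·Σ² = 2/77  (sign -1)
sum: t=3:−1/288 t=4:+1/144 = 1/288
3j²(4 3 3; -3 2 1) = Δ·Π!·Σ² = 1/99  (sign +1)
combine: 4πI² = 441·2/77·1/99 = 14/121
take √, sign -1: I = -0.09595473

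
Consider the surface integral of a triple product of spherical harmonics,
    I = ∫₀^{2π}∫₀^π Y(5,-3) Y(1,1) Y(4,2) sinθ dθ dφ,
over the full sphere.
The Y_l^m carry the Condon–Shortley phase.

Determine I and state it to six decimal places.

-0.259847

m-sum 0 ✓  L=10 even ✓  4≤4≤6 ✓
Π(2lᵢ+1) = 11×3×9 = 297
triangle coeff Δ(5,1,4) = 1/495
Σ_t [1,1]: t=1:−1/576 = -1/576
(3j)²=5/99 [(5 1 4; 0 0 0)], sign=-1
Σ_t [2,2]: t=2:+1/2880 = 1/2880
(3j)²=28/495 [(5 1 4; -3 1 2)], sign=+1
⇒ 4πI² = 28/33
I = (-1)√(28/33/(4π)) = -0.25984664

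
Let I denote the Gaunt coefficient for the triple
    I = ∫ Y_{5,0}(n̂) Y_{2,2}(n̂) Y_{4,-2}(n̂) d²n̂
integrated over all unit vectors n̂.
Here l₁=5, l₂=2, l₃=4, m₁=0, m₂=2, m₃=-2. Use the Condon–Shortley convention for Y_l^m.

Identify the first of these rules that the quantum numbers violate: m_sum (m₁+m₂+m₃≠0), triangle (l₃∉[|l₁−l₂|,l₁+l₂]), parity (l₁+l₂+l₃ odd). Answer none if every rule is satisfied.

parity

m₁+m₂+m₃ = 0 + 2 − 2 = 0  ✓
triangle: |5−2|=3 ≤ l₃=4 ≤ 5+2=7  ✓
parity: l₁+l₂+l₃ = 11 is odd  ✗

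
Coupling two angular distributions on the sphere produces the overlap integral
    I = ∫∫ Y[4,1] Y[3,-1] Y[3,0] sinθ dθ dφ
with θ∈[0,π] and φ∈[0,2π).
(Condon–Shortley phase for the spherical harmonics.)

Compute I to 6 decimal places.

-0.099323

Rules hold: Σm=0, L=10 even, 1≤3≤7.
N = 9·7·7 = 441
Δ = 4!·4!·2!/11! = 1/34650
Racah Σ t=1..3: t=1:−1/72 t=2:+1/16 t=3:−1/72 = 5/144
⇒ 3j(4 3 3; 0 0 0)² = 2/77, sgn -1
Racah Σ t=0..2: t=0:+1/288 t=1:−1/24 t=2:+1/48 = -5/288
⇒ 3j(4 3 3; 1 -1 0)² = 5/462, sgn +1
4πI² = N·(3j₀)²·(3jₘ)² = 15/121
I = -1·√(0.123967/4π) = -0.09932258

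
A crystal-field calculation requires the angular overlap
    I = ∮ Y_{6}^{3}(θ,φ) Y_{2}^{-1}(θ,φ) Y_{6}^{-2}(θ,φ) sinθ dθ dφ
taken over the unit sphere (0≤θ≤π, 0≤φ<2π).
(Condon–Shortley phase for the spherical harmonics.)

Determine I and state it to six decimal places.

-0.140463

Checks pass: Σm=0; 14 even; l₃=6∈[4,8].
(2·6+1)(2·2+1)(2·6+1) = 845
Δ: 2! 10! 2! / 15! → 1/90090
sum: t=0:+1/69120 t=1:−1/14400 t=2:+1/69120 = -7/172800
3j²(6 2 6; 0 0 0) = Δ·Π!·Σ² = 14/715  (sign -1)
sum: t=0:+1/60480 t=1:−1/161280 = 1/96768
3j²(6 2 6; 3 -1 -2) = Δ·Π!·Σ² = 15/1001  (sign +1)
combine: 4πI² = 845·14/715·15/1001 = 30/121
take √, sign -1: I = -0.14046335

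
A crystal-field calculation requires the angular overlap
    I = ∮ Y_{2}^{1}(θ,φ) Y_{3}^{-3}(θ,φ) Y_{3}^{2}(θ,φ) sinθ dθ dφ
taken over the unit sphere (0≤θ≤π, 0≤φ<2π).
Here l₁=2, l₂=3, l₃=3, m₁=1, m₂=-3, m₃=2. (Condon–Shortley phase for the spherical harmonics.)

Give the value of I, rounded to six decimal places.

-0.210261

Checks pass: Σm=0; 8 even; l₃=3∈[1,5].
(2·2+1)(2·3+1)(2·3+1) = 245
Δ: 2! 2! 4! / 9! → 1/3780
sum: t=0:+1/24 t=1:−1/4 t=2:+1/24 = -1/6
3j²(2 3 3; 0 0 0) = Δ·Π!·Σ² = 4/105  (sign +1)
sum: t=0:+1/48 = 1/48
3j²(2 3 3; 1 -3 2) = Δ·Π!·Σ² = 5/84  (sign -1)
combine: 4πI² = 245·4/105·5/84 = 5/9
take √, sign -1: I = -0.21026104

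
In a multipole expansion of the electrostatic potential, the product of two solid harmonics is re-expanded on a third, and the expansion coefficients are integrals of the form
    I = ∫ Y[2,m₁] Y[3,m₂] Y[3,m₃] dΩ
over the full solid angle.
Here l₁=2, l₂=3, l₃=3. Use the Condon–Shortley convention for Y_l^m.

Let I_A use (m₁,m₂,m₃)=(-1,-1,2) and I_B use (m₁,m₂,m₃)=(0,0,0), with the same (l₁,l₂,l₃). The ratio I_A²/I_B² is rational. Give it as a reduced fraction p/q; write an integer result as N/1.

l's match ⇒ only the (l;m) 3-j factors differ between A and B.
A: triangle coeff Δ(2,3,3) = 1/3780; Σ_t [1,2]: t=1:−1/12 t=2:+1/48 = -1/16; (3j)²=1/28 [(2 3 3; -1 -1 2)], sign=+1
B: triangle coeff Δ(2,3,3) = 1/3780; Σ_t [0,2]: t=0:+1/24 t=1:−1/4 t=2:+1/24 = -1/6; (3j)²=4/105 [(2 3 3; 0 0 0)], sign=+1
I_A²/I_B² = (1/28)/(4/105) = 15/16

15/16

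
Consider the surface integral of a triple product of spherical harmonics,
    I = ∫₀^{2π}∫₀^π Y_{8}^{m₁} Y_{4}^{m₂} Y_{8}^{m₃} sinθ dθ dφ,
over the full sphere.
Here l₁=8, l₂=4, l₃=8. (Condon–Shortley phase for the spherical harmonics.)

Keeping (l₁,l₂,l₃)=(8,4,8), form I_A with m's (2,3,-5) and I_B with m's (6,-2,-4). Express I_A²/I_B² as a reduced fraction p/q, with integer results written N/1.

22/15

Shared (l₁,l₂,l₃)=(8,4,8): N and (l;000)² cancel in I_A²/I_B².
A: Δ = 4!·12!·4!/21! = 1/185175900; Racah Σ t=3..4: t=3:−1/313528320 t=4:+1/1045094400 = -1/447897600; ⇒ 3j(8 4 8; 2 3 -5)² = 77/5814, sgn +1
B: Δ = 4!·12!·4!/21! = 1/185175900; Racah Σ t=0..2: t=0:+1/696729600 t=1:−1/1437004800 t=2:+1/45984153600 = 1/1313832960; ⇒ 3j(8 4 8; 6 -2 -4)² = 35/3876, sgn +1
I_A²/I_B² = (77/5814)/(35/3876) = 22/15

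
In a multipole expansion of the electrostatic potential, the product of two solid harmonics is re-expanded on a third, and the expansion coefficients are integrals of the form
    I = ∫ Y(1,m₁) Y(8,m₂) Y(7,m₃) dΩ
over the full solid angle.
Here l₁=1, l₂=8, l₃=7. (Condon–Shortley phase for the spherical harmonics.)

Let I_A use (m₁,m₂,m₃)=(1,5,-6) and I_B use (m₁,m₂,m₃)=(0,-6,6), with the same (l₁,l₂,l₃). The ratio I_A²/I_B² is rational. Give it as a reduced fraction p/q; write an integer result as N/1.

3/28

l's match ⇒ only the (l;m) 3-j factors differ between A and B.
A: triangle coeff Δ(1,8,7) = 1/2040; Σ_t [0,0]: t=0:+1/12454041600 = 1/12454041600; (3j)²=1/680 [(1 8 7; 1 5 -6)], sign=-1
B: triangle coeff Δ(1,8,7) = 1/2040; Σ_t [1,1]: t=1:−1/6227020800 = -1/6227020800; (3j)²=7/510 [(1 8 7; 0 -6 6)], sign=+1
I_A²/I_B² = (1/680)/(7/510) = 3/28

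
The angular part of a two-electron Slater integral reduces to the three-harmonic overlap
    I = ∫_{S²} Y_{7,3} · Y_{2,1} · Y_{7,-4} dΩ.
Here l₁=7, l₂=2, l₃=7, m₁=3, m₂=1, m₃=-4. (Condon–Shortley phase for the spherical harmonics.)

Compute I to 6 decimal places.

Rules hold: Σm=0, L=16 even, 5≤7≤9.
N = 15·5·15 = 1125
Δ = 2!·12!·2!/17! = 1/185640
Racah Σ t=0..2: t=0:+1/2419200 t=1:−1/518400 t=2:+1/2419200 = -1/907200
⇒ 3j(7 2 7; 0 0 0)² = 56/3315, sgn +1
Racah Σ t=1..2: t=1:−1/4354560 t=2:+1/14515200 = -1/6220800
⇒ 3j(7 2 7; 3 1 -4)² = 77/4420, sgn +1
4πI² = N·(3j₀)²·(3jₘ)² = 16170/48841
I = +1·√(0.331074/4π) = 0.16231468

0.162315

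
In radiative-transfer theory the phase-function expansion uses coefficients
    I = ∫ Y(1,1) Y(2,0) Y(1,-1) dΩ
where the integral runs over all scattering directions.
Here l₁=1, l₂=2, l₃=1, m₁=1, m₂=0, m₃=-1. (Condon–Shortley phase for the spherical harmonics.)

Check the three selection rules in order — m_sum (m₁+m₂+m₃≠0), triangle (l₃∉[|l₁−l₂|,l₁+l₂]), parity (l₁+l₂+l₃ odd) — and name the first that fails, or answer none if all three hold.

none

azimuthal sum: 1 + 0 − 1 = 0  ✓
1 ≤ 1 ≤ 3 (triangle on l)  ✓
L = 1 + 2 + 1 = 4 (even)  ✓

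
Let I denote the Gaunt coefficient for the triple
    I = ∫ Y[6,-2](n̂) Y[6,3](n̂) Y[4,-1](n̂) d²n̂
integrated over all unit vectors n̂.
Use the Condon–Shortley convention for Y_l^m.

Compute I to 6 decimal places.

Rules hold: Σm=0, L=16 even, 0≤4≤12.
N = 13·13·9 = 1521
Δ = 8!·4!·4!/17! = 1/15315300
Racah Σ t=2..6: t=2:+1/829440 t=3:−1/25920 t=4:+1/9216 t=5:−1/25920 t=6:+1/829440 = 7/207360
⇒ 3j(6 6 4; 0 0 0)² = 28/2431, sgn +1
Racah Σ t=5..8: t=5:−1/103680 t=6:+1/34560 t=7:−1/120960 t=8:+1/5806080 = 13/1161216
⇒ 3j(6 6 4; -2 3 -1)² = 65/5236, sgn -1
4πI² = N·(3j₀)²·(3jₘ)² = 7605/34969
I = -1·√(0.217478/4π) = -0.13155370

-0.131554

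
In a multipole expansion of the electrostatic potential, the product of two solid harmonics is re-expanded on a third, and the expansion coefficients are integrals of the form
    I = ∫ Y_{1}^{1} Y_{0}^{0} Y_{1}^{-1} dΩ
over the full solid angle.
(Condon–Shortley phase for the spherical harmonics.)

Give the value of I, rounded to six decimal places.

m-sum 0 ✓  L=2 even ✓  1≤1≤1 ✓
Π(2lᵢ+1) = 3×1×3 = 9
triangle coeff Δ(1,0,1) = 1/3
Σ_t [0,0]: t=0:+1/1 = 1/1
(3j)²=1/3 [(1 0 1; 0 0 0)], sign=-1
Σ_t [0,0]: t=0:+1/2 = 1/2
(3j)²=1/3 [(1 0 1; 1 0 -1)], sign=+1
⇒ 4πI² = 1/1
I = (-1)√(1/1/(4π)) = -0.28209479

-0.282095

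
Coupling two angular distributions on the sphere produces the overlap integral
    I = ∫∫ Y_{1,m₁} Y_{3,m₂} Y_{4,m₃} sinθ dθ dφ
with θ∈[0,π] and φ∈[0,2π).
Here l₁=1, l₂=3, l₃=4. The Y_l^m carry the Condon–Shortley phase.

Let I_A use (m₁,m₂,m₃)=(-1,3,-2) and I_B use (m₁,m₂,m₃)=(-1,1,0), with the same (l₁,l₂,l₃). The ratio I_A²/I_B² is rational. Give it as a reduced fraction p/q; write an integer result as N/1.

1/6

Shared (l₁,l₂,l₃)=(1,3,4): N and (l;000)² cancel in I_A²/I_B².
A: Δ = 0!·2!·6!/9! = 1/252; Racah Σ t=0..0: t=0:+1/1440 = 1/1440; ⇒ 3j(1 3 4; -1 3 -2)² = 1/252, sgn +1
B: Δ = 0!·2!·6!/9! = 1/252; Racah Σ t=0..0: t=0:+1/96 = 1/96; ⇒ 3j(1 3 4; -1 1 0)² = 1/42, sgn +1
I_A²/I_B² = (1/252)/(1/42) = 1/6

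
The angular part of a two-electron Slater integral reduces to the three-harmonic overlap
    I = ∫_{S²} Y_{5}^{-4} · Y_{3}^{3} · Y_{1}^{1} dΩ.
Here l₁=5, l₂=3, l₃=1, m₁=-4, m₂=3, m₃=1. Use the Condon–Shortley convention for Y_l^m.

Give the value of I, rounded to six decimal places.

0.000000

l₃=1 ∉ [2,8] — triangle fails ⇒ I = 0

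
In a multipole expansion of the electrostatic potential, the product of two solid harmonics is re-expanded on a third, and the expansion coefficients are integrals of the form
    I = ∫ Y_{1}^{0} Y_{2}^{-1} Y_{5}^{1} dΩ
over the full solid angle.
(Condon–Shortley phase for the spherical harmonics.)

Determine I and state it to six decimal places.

|1−2|≤5≤1+2 violated ⇒ I = 0

0.000000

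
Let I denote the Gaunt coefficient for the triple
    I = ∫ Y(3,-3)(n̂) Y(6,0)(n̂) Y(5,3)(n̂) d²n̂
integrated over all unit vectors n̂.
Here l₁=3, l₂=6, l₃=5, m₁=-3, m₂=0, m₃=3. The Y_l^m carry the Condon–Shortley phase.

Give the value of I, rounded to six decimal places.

m-sum 0 ✓  L=14 even ✓  3≤5≤9 ✓
Π(2lᵢ+1) = 7×13×11 = 1001
triangle coeff Δ(3,6,5) = 1/675675
Σ_t [1,3]: t=1:−1/8640 t=2:+1/2304 t=3:−1/8640 = 7/34560
(3j)²=7/429 [(3 6 5; 0 0 0)], sign=-1
Σ_t [4,4]: t=4:+1/69120 = 1/69120
(3j)²=4/429 [(3 6 5; -3 0 3)], sign=+1
⇒ 4πI² = 196/1287
I = (-1)√(196/1287/(4π)) = -0.11008644

-0.110086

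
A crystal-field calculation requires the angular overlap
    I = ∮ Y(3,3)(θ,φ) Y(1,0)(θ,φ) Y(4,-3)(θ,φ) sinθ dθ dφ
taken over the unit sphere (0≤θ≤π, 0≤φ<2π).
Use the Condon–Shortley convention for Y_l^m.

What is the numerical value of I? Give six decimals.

-0.162868

Checks pass: Σm=0; 8 even; l₃=4∈[2,4].
(2·3+1)(2·1+1)(2·4+1) = 189
Δ: 0! 6! 2! / 9! → 1/252
sum: t=0:+1/36 = 1/36
3j²(3 1 4; 0 0 0) = Δ·Π!·Σ² = 4/63  (sign +1)
sum: t=0:+1/720 = 1/720
3j²(3 1 4; 3 0 -3) = Δ·Π!·Σ² = 1/36  (sign -1)
combine: 4πI² = 189·4/63·1/36 = 1/3
take √, sign -1: I = -0.16286750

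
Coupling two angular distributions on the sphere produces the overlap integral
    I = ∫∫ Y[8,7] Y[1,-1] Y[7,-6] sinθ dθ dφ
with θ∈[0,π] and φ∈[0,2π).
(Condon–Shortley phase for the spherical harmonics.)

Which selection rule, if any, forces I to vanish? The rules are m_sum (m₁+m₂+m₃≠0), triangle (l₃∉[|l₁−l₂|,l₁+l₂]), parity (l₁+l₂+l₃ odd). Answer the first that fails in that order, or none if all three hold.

m₁+m₂+m₃ = 7 − 1 − 6 = 0  ✓
triangle: |8−1|=7 ≤ l₃=7 ≤ 8+1=9  ✓
parity: l₁+l₂+l₃ = 16 is even  ✓

none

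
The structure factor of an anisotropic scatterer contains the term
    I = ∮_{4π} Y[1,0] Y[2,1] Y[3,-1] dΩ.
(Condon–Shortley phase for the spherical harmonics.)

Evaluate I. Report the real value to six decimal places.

m-sum 0 ✓  L=6 even ✓  1≤3≤3 ✓
Π(2lᵢ+1) = 3×5×7 = 105
triangle coeff Δ(1,2,3) = 1/105
Σ_t [0,0]: t=0:+1/4 = 1/4
(3j)²=3/35 [(1 2 3; 0 0 0)], sign=-1
Σ_t [0,0]: t=0:+1/6 = 1/6
(3j)²=8/105 [(1 2 3; 0 1 -1)], sign=+1
⇒ 4πI² = 24/35
I = (-1)√(24/35/(4π)) = -0.23359668

-0.233597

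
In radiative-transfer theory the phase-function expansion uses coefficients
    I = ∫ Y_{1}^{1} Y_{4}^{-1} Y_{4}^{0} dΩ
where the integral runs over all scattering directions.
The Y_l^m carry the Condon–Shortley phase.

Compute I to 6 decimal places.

l₁+l₂+l₃=9 is odd: 3j(l;000)=0 ⇒ I=0

0.000000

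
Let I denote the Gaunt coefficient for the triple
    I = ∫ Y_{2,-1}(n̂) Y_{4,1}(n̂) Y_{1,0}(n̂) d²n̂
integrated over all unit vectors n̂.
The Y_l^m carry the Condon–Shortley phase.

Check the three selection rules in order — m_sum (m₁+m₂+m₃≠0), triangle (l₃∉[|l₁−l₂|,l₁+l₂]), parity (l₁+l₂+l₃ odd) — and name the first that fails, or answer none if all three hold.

Σmᵢ = 0  ✓
l₃∈[|l₁−l₂|,l₁+l₂]=[2,6], have l₃=1  ✗
Σlᵢ = 7 ⇒ odd

triangle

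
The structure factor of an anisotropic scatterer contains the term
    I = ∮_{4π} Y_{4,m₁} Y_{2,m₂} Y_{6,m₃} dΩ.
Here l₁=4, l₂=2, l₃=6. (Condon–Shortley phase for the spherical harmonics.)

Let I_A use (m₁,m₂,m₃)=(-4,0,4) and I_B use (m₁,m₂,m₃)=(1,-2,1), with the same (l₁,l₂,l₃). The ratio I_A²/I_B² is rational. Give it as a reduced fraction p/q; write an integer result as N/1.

9/7

Same 4,2,6: normalisation and zero-m 3j drop out of the ratio.
A: Δ: 0! 8! 4! / 13! → 1/6435; sum: t=0:+1/161280 = 1/161280; 3j²(4 2 6; -4 0 4) = Δ·Π!·Σ² = 1/143  (sign +1)
B: Δ: 0! 8! 4! / 13! → 1/6435; sum: t=0:+1/17280 = 1/17280; 3j²(4 2 6; 1 -2 1) = Δ·Π!·Σ² = 7/1287  (sign -1)
I_A²/I_B² = (1/143)/(7/1287) = 9/7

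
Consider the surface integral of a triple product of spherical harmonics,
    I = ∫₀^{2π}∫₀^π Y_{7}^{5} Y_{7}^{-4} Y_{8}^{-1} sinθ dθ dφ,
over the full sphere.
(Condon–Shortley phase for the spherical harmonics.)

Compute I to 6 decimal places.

0.054928

Checks pass: Σm=0; 22 even; l₃=8∈[0,14].
(2·7+1)(2·7+1)(2·8+1) = 3825
Δ: 6! 8! 8! / 23! → 1/22086194130
sum: t=0:+1/18289152000 t=1:−1/248832000 t=2:+1/24883200 t=3:−1/11943936 t=4:+1/24883200 t=5:−1/248832000 t=6:+1/18289152000 = -11/975421440
3j²(7 7 8; 0 0 0) = Δ·Π!·Σ² = 1750/289731  (sign -1)
sum: t=0:+1/746496000 t=1:−1/870912000 t=2:+1/9754214400 = 43/146313216000
3j²(7 7 8; 5 -4 -1) = Δ·Π!·Σ² = 5547/3380195  (sign -1)
combine: 4πI² = 3825·1750/289731·5547/3380195 = 20801250/548653937
take √, sign +1: I = 0.05492759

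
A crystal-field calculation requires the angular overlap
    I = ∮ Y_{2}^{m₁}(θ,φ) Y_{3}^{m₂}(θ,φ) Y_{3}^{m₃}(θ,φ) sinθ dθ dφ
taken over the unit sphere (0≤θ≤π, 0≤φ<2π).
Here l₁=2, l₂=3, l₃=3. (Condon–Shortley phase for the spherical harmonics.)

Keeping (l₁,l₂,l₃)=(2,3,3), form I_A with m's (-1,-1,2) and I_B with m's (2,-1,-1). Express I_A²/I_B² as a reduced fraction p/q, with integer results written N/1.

5/8

Same 2,3,3: normalisation and zero-m 3j drop out of the ratio.
A: Δ: 2! 2! 4! / 9! → 1/3780; sum: t=1:−1/12 t=2:+1/48 = -1/16; 3j²(2 3 3; -1 -1 2) = Δ·Π!·Σ² = 1/28  (sign +1)
B: Δ: 2! 2! 4! / 9! → 1/3780; sum: t=0:+1/16 = 1/16; 3j²(2 3 3; 2 -1 -1) = Δ·Π!·Σ² = 2/35  (sign +1)
I_A²/I_B² = (1/28)/(2/35) = 5/8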